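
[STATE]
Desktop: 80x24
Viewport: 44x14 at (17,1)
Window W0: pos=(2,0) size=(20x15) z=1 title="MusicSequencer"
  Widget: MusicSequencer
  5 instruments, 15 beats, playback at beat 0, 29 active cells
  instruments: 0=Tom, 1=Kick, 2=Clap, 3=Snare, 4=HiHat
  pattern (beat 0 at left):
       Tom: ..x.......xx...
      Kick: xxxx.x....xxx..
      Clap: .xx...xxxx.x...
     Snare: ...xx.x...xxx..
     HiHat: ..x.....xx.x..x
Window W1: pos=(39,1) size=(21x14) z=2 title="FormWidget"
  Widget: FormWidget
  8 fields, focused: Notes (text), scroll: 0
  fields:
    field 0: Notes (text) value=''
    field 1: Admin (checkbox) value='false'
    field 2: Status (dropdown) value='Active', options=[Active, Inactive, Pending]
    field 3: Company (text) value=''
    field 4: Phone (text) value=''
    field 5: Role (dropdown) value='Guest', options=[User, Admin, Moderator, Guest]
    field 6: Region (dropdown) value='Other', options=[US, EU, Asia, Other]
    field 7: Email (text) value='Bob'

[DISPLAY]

r   ┃                 ┏━━━━━━━━━━━━━━━━━━━┓ 
────┨                 ┃ FormWidget        ┃ 
8901┃                 ┠───────────────────┨ 
··██┃                 ┃> Notes:      [   ]┃ 
··██┃                 ┃  Admin:      [ ]  ┃ 
██·█┃                 ┃  Status:     [Ac▼]┃ 
··██┃                 ┃  Company:    [   ]┃ 
██·█┃                 ┃  Phone:      [   ]┃ 
    ┃                 ┃  Role:       [Gu▼]┃ 
    ┃                 ┃  Region:     [Ot▼]┃ 
    ┃                 ┃  Email:      [Bob]┃ 
    ┃                 ┃                   ┃ 
    ┃                 ┃                   ┃ 
━━━━┛                 ┗━━━━━━━━━━━━━━━━━━━┛ 


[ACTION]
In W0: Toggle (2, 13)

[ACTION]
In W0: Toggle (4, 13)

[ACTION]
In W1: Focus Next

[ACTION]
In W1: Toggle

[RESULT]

r   ┃                 ┏━━━━━━━━━━━━━━━━━━━┓ 
────┨                 ┃ FormWidget        ┃ 
8901┃                 ┠───────────────────┨ 
··██┃                 ┃  Notes:      [   ]┃ 
··██┃                 ┃> Admin:      [x]  ┃ 
██·█┃                 ┃  Status:     [Ac▼]┃ 
··██┃                 ┃  Company:    [   ]┃ 
██·█┃                 ┃  Phone:      [   ]┃ 
    ┃                 ┃  Role:       [Gu▼]┃ 
    ┃                 ┃  Region:     [Ot▼]┃ 
    ┃                 ┃  Email:      [Bob]┃ 
    ┃                 ┃                   ┃ 
    ┃                 ┃                   ┃ 
━━━━┛                 ┗━━━━━━━━━━━━━━━━━━━┛ 


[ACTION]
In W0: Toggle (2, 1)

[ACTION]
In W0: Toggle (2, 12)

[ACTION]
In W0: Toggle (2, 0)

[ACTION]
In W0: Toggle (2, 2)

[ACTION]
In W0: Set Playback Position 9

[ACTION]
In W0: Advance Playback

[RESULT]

r   ┃                 ┏━━━━━━━━━━━━━━━━━━━┓ 
────┨                 ┃ FormWidget        ┃ 
89▼1┃                 ┠───────────────────┨ 
··██┃                 ┃  Notes:      [   ]┃ 
··██┃                 ┃> Admin:      [x]  ┃ 
██·█┃                 ┃  Status:     [Ac▼]┃ 
··██┃                 ┃  Company:    [   ]┃ 
██·█┃                 ┃  Phone:      [   ]┃ 
    ┃                 ┃  Role:       [Gu▼]┃ 
    ┃                 ┃  Region:     [Ot▼]┃ 
    ┃                 ┃  Email:      [Bob]┃ 
    ┃                 ┃                   ┃ 
    ┃                 ┃                   ┃ 
━━━━┛                 ┗━━━━━━━━━━━━━━━━━━━┛ 


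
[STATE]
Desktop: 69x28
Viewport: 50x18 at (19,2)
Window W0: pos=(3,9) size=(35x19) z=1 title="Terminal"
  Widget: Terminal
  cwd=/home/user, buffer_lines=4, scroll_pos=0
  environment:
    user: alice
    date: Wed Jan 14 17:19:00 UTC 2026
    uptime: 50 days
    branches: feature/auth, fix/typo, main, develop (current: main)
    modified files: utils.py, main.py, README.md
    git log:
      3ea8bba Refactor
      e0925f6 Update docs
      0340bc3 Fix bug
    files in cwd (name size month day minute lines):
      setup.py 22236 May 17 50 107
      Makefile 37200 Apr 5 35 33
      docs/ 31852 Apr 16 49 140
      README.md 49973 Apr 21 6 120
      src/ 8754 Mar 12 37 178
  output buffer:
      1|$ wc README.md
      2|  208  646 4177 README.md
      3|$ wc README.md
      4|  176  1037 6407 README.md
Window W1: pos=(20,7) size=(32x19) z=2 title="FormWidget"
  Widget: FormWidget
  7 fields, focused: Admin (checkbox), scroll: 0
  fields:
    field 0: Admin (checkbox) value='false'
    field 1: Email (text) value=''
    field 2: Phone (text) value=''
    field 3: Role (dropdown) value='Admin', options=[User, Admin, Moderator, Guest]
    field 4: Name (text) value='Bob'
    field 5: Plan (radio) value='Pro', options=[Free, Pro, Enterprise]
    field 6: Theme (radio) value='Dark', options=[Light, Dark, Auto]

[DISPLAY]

                                                  
                                                  
                                                  
                                                  
                                                  
 ┏━━━━━━━━━━━━━━━━━━━━━━━━━━━━━━┓                 
 ┃ FormWidget                   ┃                 
━┠──────────────────────────────┨                 
 ┃> Admin:      [ ]             ┃                 
─┃  Email:      [              ]┃                 
 ┃  Phone:      [              ]┃                 
 ┃  Role:       [Admin        ▼]┃                 
 ┃  Name:       [Bob           ]┃                 
7┃  Plan:       ( ) Free  (●) Pr┃                 
 ┃  Theme:      ( ) Light  (●) D┃                 
 ┃                              ┃                 
 ┃                              ┃                 
 ┃                              ┃                 


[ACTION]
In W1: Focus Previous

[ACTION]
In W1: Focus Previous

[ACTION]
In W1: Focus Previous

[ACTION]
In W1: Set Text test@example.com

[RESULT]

                                                  
                                                  
                                                  
                                                  
                                                  
 ┏━━━━━━━━━━━━━━━━━━━━━━━━━━━━━━┓                 
 ┃ FormWidget                   ┃                 
━┠──────────────────────────────┨                 
 ┃  Admin:      [ ]             ┃                 
─┃  Email:      [              ]┃                 
 ┃  Phone:      [              ]┃                 
 ┃  Role:       [Admin        ▼]┃                 
 ┃> Name:       [test@example.c]┃                 
7┃  Plan:       ( ) Free  (●) Pr┃                 
 ┃  Theme:      ( ) Light  (●) D┃                 
 ┃                              ┃                 
 ┃                              ┃                 
 ┃                              ┃                 


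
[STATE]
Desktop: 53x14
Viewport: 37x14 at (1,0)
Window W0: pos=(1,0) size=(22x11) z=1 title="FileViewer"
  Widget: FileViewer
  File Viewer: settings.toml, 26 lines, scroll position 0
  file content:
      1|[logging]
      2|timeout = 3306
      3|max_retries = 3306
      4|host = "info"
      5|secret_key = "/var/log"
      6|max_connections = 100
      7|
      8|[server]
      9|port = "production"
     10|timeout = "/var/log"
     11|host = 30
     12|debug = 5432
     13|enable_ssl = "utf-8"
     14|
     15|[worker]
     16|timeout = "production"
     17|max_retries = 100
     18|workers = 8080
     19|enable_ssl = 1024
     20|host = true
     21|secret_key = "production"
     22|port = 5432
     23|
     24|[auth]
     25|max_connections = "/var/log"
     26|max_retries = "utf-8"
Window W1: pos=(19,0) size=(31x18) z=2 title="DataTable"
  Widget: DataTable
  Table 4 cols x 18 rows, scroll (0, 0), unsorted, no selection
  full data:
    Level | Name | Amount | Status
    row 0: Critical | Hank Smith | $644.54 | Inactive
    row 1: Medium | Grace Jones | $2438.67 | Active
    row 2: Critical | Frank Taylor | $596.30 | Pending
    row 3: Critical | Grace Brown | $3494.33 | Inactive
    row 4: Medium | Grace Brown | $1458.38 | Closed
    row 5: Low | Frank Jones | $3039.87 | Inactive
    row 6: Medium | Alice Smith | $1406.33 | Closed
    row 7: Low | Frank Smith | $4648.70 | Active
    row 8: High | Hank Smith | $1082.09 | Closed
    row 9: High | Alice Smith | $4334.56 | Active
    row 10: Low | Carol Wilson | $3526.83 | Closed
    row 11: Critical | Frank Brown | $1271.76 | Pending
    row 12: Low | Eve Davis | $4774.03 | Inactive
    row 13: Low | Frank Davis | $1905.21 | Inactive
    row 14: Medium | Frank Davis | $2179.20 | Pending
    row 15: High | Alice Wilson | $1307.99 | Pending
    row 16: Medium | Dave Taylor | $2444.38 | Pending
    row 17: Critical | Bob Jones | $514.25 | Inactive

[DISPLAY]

┏━━━━━━━━━━━━━━━━━┏━━━━━━━━━━━━━━━━━━
┃ FileViewer      ┃ DataTable        
┠─────────────────┠──────────────────
┃[logging]        ┃Level   │Name     
┃timeout = 3306   ┃────────┼─────────
┃max_retries = 330┃Critical│Hank Smit
┃host = "info"    ┃Medium  │Grace Jon
┃secret_key = "/va┃Critical│Frank Tay
┃max_connections =┃Critical│Grace Bro
┃                 ┃Medium  │Grace Bro
┗━━━━━━━━━━━━━━━━━┃Low     │Frank Jon
                  ┃Medium  │Alice Smi
                  ┃Low     │Frank Smi
                  ┃High    │Hank Smit


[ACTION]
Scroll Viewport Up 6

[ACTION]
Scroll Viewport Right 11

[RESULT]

━━━━━━━┏━━━━━━━━━━━━━━━━━━━━━━━━━━━━━
r      ┃ DataTable                   
───────┠─────────────────────────────
       ┃Level   │Name        │Amount 
3306   ┃────────┼────────────┼───────
s = 330┃Critical│Hank Smith  │$644.54
fo"    ┃Medium  │Grace Jones │$2438.6
 = "/va┃Critical│Frank Taylor│$596.30
tions =┃Critical│Grace Brown │$3494.3
       ┃Medium  │Grace Brown │$1458.3
━━━━━━━┃Low     │Frank Jones │$3039.8
       ┃Medium  │Alice Smith │$1406.3
       ┃Low     │Frank Smith │$4648.7
       ┃High    │Hank Smith  │$1082.0


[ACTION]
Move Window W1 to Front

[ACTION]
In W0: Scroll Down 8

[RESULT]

━━━━━━━┏━━━━━━━━━━━━━━━━━━━━━━━━━━━━━
r      ┃ DataTable                   
───────┠─────────────────────────────
oductio┃Level   │Name        │Amount 
"/var/l┃────────┼────────────┼───────
       ┃Critical│Hank Smith  │$644.54
32     ┃Medium  │Grace Jones │$2438.6
 = "utf┃Critical│Frank Taylor│$596.30
       ┃Critical│Grace Brown │$3494.3
       ┃Medium  │Grace Brown │$1458.3
━━━━━━━┃Low     │Frank Jones │$3039.8
       ┃Medium  │Alice Smith │$1406.3
       ┃Low     │Frank Smith │$4648.7
       ┃High    │Hank Smith  │$1082.0


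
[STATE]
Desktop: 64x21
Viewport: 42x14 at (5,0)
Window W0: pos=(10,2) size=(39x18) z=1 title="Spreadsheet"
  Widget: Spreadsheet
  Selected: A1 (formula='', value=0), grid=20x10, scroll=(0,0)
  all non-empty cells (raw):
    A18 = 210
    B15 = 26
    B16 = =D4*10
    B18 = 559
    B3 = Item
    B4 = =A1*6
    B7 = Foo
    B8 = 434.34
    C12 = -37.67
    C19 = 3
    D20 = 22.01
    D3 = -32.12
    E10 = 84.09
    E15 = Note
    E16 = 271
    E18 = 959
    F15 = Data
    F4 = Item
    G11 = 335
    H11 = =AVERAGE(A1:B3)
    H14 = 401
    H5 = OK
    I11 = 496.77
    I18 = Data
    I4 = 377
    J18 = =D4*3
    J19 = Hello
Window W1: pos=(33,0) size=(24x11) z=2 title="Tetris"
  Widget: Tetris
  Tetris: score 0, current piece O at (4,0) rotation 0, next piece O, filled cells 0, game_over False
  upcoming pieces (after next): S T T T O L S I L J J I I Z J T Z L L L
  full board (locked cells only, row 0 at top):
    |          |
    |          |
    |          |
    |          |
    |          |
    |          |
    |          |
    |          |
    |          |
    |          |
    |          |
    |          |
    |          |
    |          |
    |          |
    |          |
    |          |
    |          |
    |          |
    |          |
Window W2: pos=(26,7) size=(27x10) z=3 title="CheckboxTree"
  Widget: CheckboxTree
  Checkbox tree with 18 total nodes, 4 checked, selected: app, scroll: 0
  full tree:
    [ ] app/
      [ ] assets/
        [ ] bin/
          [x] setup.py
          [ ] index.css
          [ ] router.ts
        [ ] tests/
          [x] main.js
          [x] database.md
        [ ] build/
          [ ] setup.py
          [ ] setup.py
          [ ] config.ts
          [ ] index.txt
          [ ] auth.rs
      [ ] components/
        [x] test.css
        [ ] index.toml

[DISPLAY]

                            ┏━━━━━━━━━━━━━
                            ┃ Tetris      
     ┏━━━━━━━━━━━━━━━━━━━━━━┠─────────────
     ┃ Spreadsheet          ┃          │Ne
     ┠──────────────────────┃          │▓▓
     ┃A1:                   ┃          │▓▓
     ┃       A       B      ┃          │  
     ┃---------------┏━━━━━━━━━━━━━━━━━━━━
     ┃  1      [0]   ┃ CheckboxTree       
     ┃  2        0   ┠────────────────────
     ┃  3        0Ite┃>[-] app/           
     ┃  4        0   ┃   [-] assets/      
     ┃  5        0   ┃     [-] bin/       
     ┃  6        0   ┃       [x] setup.py 


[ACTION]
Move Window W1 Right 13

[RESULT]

                                   ┏━━━━━━
                                   ┃ Tetri
     ┏━━━━━━━━━━━━━━━━━━━━━━━━━━━━━┠──────
     ┃ Spreadsheet                 ┃      
     ┠─────────────────────────────┃      
     ┃A1:                          ┃      
     ┃       A       B       C     ┃      
     ┃---------------┏━━━━━━━━━━━━━━━━━━━━
     ┃  1      [0]   ┃ CheckboxTree       
     ┃  2        0   ┠────────────────────
     ┃  3        0Ite┃>[-] app/           
     ┃  4        0   ┃   [-] assets/      
     ┃  5        0   ┃     [-] bin/       
     ┃  6        0   ┃       [x] setup.py 


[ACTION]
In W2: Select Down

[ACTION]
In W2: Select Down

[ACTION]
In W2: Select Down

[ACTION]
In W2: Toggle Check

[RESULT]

                                   ┏━━━━━━
                                   ┃ Tetri
     ┏━━━━━━━━━━━━━━━━━━━━━━━━━━━━━┠──────
     ┃ Spreadsheet                 ┃      
     ┠─────────────────────────────┃      
     ┃A1:                          ┃      
     ┃       A       B       C     ┃      
     ┃---------------┏━━━━━━━━━━━━━━━━━━━━
     ┃  1      [0]   ┃ CheckboxTree       
     ┃  2        0   ┠────────────────────
     ┃  3        0Ite┃ [-] app/           
     ┃  4        0   ┃   [-] assets/      
     ┃  5        0   ┃     [ ] bin/       
     ┃  6        0   ┃>      [ ] setup.py 


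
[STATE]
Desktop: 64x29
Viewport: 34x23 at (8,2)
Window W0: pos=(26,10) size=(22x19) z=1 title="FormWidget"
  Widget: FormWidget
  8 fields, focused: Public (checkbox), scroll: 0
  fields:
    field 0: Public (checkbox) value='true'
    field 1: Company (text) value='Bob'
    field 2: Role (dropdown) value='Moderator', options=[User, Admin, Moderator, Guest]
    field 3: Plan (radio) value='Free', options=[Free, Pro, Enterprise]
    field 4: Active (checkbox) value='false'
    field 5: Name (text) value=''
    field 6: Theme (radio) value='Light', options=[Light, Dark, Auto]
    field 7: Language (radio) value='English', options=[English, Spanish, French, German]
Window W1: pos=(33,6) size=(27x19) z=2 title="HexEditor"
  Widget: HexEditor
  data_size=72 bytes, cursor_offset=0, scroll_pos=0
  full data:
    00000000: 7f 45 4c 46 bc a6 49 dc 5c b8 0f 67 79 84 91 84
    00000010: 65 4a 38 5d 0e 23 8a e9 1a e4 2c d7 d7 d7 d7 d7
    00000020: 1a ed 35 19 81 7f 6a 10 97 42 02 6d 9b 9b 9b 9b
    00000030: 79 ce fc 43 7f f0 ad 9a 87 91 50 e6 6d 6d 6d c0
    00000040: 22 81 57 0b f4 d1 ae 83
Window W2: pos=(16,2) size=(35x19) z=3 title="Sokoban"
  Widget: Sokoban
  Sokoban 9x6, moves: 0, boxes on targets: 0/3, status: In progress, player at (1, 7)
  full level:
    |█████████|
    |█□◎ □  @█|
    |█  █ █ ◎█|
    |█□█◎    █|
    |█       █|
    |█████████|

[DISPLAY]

        ┏━━━━━━━━━━━━━━━━━━━━━━━━━
        ┃ Sokoban                 
        ┠─────────────────────────
        ┃█████████                
        ┃█□◎ □  @█                
        ┃█  █ █ ◎█                
        ┃█□█◎    █                
        ┃█       █                
        ┃█████████                
        ┃Moves: 0  0/3            
        ┃                         
        ┃                         
        ┃                         
        ┃                         
        ┃                         
        ┃                         
        ┃                         
        ┃                         
        ┗━━━━━━━━━━━━━━━━━━━━━━━━━
                  ┃      ┃        
                  ┃      ┃        
                  ┃      ┃        
                  ┃      ┗━━━━━━━━


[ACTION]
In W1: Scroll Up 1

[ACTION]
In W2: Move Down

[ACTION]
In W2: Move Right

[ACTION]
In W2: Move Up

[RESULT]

        ┏━━━━━━━━━━━━━━━━━━━━━━━━━
        ┃ Sokoban                 
        ┠─────────────────────────
        ┃█████████                
        ┃█□◎ □  @█                
        ┃█  █ █ ◎█                
        ┃█□█◎    █                
        ┃█       █                
        ┃█████████                
        ┃Moves: 2  0/3            
        ┃                         
        ┃                         
        ┃                         
        ┃                         
        ┃                         
        ┃                         
        ┃                         
        ┃                         
        ┗━━━━━━━━━━━━━━━━━━━━━━━━━
                  ┃      ┃        
                  ┃      ┃        
                  ┃      ┃        
                  ┃      ┗━━━━━━━━


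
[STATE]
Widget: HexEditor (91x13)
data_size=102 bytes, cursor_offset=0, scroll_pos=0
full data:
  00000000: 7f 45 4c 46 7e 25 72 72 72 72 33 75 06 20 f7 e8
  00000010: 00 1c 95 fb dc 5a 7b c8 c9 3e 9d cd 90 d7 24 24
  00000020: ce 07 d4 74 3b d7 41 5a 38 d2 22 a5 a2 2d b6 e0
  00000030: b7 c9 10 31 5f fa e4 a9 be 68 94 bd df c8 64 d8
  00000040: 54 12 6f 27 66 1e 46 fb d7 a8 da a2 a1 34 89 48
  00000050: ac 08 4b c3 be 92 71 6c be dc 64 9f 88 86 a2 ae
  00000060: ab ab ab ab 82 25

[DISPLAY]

00000000  7F 45 4c 46 7e 25 72 72  72 72 33 75 06 20 f7 e8  |.ELF~%rrrr3u. ..|             
00000010  00 1c 95 fb dc 5a 7b c8  c9 3e 9d cd 90 d7 24 24  |.....Z{..>....$$|             
00000020  ce 07 d4 74 3b d7 41 5a  38 d2 22 a5 a2 2d b6 e0  |...t;.AZ8."..-..|             
00000030  b7 c9 10 31 5f fa e4 a9  be 68 94 bd df c8 64 d8  |...1_....h....d.|             
00000040  54 12 6f 27 66 1e 46 fb  d7 a8 da a2 a1 34 89 48  |T.o'f.F......4.H|             
00000050  ac 08 4b c3 be 92 71 6c  be dc 64 9f 88 86 a2 ae  |..K...ql..d.....|             
00000060  ab ab ab ab 82 25                                 |.....%          |             
                                                                                           
                                                                                           
                                                                                           
                                                                                           
                                                                                           
                                                                                           


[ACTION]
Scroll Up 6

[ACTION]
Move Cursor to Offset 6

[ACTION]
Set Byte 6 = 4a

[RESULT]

00000000  7f 45 4c 46 7e 25 4A 72  72 72 33 75 06 20 f7 e8  |.ELF~%Jrrr3u. ..|             
00000010  00 1c 95 fb dc 5a 7b c8  c9 3e 9d cd 90 d7 24 24  |.....Z{..>....$$|             
00000020  ce 07 d4 74 3b d7 41 5a  38 d2 22 a5 a2 2d b6 e0  |...t;.AZ8."..-..|             
00000030  b7 c9 10 31 5f fa e4 a9  be 68 94 bd df c8 64 d8  |...1_....h....d.|             
00000040  54 12 6f 27 66 1e 46 fb  d7 a8 da a2 a1 34 89 48  |T.o'f.F......4.H|             
00000050  ac 08 4b c3 be 92 71 6c  be dc 64 9f 88 86 a2 ae  |..K...ql..d.....|             
00000060  ab ab ab ab 82 25                                 |.....%          |             
                                                                                           
                                                                                           
                                                                                           
                                                                                           
                                                                                           
                                                                                           


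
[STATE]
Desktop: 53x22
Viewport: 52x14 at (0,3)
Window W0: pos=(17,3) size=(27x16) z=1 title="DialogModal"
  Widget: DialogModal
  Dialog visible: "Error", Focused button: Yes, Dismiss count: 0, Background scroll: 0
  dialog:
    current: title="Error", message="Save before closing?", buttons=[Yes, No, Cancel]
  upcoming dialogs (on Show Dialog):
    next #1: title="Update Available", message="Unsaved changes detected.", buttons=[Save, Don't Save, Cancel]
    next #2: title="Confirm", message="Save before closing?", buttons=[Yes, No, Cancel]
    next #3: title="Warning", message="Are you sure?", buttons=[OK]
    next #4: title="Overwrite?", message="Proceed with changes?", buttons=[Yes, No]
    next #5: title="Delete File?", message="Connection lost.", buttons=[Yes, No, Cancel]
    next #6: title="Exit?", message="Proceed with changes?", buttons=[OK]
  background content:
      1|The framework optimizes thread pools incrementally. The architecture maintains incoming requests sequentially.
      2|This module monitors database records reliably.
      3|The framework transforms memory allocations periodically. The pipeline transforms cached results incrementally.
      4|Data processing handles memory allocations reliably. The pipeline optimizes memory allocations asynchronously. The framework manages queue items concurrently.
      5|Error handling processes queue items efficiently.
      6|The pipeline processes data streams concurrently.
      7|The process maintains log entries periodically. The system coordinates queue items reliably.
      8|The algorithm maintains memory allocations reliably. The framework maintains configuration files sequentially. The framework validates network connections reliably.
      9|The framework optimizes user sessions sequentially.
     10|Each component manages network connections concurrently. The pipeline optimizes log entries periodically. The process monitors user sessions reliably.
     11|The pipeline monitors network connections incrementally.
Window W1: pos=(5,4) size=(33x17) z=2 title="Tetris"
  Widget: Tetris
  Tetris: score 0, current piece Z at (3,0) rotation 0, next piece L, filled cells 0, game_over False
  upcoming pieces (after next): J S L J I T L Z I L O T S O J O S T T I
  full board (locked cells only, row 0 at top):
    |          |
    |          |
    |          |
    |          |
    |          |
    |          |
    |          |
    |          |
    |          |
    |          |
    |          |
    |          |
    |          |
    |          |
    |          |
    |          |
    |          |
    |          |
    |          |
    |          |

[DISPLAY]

                 ┏━━━━━━━━━━━━━━━━━━━━━━━━━┓        
     ┏━━━━━━━━━━━━━━━━━━━━━━━━━━━━━━━┓     ┃        
     ┃ Tetris                        ┃─────┨        
     ┠───────────────────────────────┨zes t┃        
     ┃          │Next:               ┃ data┃        
     ┃          │  ▒                 ┃orms ┃        
     ┃          │▒▒▒                 ┃──┐ m┃        
     ┃          │                    ┃  │s ┃        
     ┃          │                    ┃ng│da┃        
     ┃          │                    ┃l │og┃        
     ┃          │Score:              ┃──┘ m┃        
     ┃          │0                   ┃zes u┃        
     ┃          │                    ┃es ne┃        
     ┃          │                    ┃s net┃        


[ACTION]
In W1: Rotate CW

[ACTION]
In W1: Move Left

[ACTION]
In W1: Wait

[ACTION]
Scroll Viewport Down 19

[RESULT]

     ┃          │  ▒                 ┃orms ┃        
     ┃          │▒▒▒                 ┃──┐ m┃        
     ┃          │                    ┃  │s ┃        
     ┃          │                    ┃ng│da┃        
     ┃          │                    ┃l │og┃        
     ┃          │Score:              ┃──┘ m┃        
     ┃          │0                   ┃zes u┃        
     ┃          │                    ┃es ne┃        
     ┃          │                    ┃s net┃        
     ┃          │                    ┃     ┃        
     ┃          │                    ┃━━━━━┛        
     ┃          │                    ┃              
     ┗━━━━━━━━━━━━━━━━━━━━━━━━━━━━━━━┛              
                                                    


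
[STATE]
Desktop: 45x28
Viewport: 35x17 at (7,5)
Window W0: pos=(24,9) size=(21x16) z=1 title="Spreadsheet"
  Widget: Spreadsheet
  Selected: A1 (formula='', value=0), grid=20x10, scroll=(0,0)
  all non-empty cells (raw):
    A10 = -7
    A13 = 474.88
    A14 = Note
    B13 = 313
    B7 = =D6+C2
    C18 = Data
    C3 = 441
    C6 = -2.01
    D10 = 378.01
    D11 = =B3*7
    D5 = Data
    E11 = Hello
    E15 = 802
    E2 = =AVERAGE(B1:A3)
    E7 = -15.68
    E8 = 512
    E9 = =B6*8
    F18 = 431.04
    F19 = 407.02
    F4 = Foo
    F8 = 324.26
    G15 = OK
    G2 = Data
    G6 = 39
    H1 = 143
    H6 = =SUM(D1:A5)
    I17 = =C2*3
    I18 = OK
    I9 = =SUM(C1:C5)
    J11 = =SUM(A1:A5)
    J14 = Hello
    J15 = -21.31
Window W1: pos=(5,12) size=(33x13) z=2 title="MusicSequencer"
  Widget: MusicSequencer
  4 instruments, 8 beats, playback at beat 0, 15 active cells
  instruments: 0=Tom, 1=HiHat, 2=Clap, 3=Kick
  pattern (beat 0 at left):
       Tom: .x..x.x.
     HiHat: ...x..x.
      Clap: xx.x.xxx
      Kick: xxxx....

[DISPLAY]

                                   
                                   
                                   
                                   
                 ┏━━━━━━━━━━━━━━━━━
                 ┃ Spreadsheet     
                 ┠─────────────────
━━━━━━━━━━━━━━━━━━━━━━━━━━━━━━┓    
MusicSequencer                ┃  B 
──────────────────────────────┨----
     ▼1234567                 ┃    
  Tom·█··█·█·                 ┃    
HiHat···█··█·                 ┃    
 Clap██·█·███                 ┃    
 Kick████····                 ┃    
                              ┃    
                              ┃    


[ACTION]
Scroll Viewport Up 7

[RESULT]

                                   
                                   
                                   
                                   
                                   
                                   
                                   
                                   
                                   
                 ┏━━━━━━━━━━━━━━━━━
                 ┃ Spreadsheet     
                 ┠─────────────────
━━━━━━━━━━━━━━━━━━━━━━━━━━━━━━┓    
MusicSequencer                ┃  B 
──────────────────────────────┨----
     ▼1234567                 ┃    
  Tom·█··█·█·                 ┃    


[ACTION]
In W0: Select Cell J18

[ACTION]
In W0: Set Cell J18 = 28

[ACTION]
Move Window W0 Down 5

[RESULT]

                                   
                                   
                                   
                                   
                                   
                                   
                                   
                                   
                                   
                                   
                                   
                                   
━━━━━━━━━━━━━━━━━━━━━━━━━━━━━━┓━━━━
MusicSequencer                ┃    
──────────────────────────────┨────
     ▼1234567                 ┃    
  Tom·█··█·█·                 ┃  B 


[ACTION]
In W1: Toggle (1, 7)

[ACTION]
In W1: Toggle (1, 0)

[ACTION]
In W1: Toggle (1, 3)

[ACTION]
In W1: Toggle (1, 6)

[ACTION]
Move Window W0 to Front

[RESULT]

                                   
                                   
                                   
                                   
                                   
                                   
                                   
                                   
                                   
                                   
                                   
                                   
━━━━━━━━━━━━━━━━━┏━━━━━━━━━━━━━━━━━
MusicSequencer   ┃ Spreadsheet     
─────────────────┠─────────────────
     ▼1234567    ┃J18: 28          
  Tom·█··█·█·    ┃       A       B 


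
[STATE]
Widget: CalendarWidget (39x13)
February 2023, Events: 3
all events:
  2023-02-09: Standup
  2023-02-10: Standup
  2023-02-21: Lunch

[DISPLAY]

             February 2023             
Mo Tu We Th Fr Sa Su                   
       1  2  3  4  5                   
 6  7  8  9* 10* 11 12                 
13 14 15 16 17 18 19                   
20 21* 22 23 24 25 26                  
27 28                                  
                                       
                                       
                                       
                                       
                                       
                                       


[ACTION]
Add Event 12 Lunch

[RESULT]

             February 2023             
Mo Tu We Th Fr Sa Su                   
       1  2  3  4  5                   
 6  7  8  9* 10* 11 12*                
13 14 15 16 17 18 19                   
20 21* 22 23 24 25 26                  
27 28                                  
                                       
                                       
                                       
                                       
                                       
                                       


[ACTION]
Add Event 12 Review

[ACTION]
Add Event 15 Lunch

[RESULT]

             February 2023             
Mo Tu We Th Fr Sa Su                   
       1  2  3  4  5                   
 6  7  8  9* 10* 11 12*                
13 14 15* 16 17 18 19                  
20 21* 22 23 24 25 26                  
27 28                                  
                                       
                                       
                                       
                                       
                                       
                                       


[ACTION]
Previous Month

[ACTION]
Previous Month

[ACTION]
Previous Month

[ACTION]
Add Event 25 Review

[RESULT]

             November 2022             
Mo Tu We Th Fr Sa Su                   
    1  2  3  4  5  6                   
 7  8  9 10 11 12 13                   
14 15 16 17 18 19 20                   
21 22 23 24 25* 26 27                  
28 29 30                               
                                       
                                       
                                       
                                       
                                       
                                       


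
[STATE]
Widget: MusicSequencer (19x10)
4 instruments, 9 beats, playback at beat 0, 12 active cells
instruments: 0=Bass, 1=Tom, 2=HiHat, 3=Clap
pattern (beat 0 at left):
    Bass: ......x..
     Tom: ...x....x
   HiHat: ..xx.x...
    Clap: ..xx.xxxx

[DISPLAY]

      ▼12345678    
  Bass······█··    
   Tom···█····█    
 HiHat··██·█···    
  Clap··██·████    
                   
                   
                   
                   
                   


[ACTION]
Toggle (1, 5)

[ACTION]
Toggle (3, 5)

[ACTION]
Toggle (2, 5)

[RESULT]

      ▼12345678    
  Bass······█··    
   Tom···█·█··█    
 HiHat··██·····    
  Clap··██··███    
                   
                   
                   
                   
                   


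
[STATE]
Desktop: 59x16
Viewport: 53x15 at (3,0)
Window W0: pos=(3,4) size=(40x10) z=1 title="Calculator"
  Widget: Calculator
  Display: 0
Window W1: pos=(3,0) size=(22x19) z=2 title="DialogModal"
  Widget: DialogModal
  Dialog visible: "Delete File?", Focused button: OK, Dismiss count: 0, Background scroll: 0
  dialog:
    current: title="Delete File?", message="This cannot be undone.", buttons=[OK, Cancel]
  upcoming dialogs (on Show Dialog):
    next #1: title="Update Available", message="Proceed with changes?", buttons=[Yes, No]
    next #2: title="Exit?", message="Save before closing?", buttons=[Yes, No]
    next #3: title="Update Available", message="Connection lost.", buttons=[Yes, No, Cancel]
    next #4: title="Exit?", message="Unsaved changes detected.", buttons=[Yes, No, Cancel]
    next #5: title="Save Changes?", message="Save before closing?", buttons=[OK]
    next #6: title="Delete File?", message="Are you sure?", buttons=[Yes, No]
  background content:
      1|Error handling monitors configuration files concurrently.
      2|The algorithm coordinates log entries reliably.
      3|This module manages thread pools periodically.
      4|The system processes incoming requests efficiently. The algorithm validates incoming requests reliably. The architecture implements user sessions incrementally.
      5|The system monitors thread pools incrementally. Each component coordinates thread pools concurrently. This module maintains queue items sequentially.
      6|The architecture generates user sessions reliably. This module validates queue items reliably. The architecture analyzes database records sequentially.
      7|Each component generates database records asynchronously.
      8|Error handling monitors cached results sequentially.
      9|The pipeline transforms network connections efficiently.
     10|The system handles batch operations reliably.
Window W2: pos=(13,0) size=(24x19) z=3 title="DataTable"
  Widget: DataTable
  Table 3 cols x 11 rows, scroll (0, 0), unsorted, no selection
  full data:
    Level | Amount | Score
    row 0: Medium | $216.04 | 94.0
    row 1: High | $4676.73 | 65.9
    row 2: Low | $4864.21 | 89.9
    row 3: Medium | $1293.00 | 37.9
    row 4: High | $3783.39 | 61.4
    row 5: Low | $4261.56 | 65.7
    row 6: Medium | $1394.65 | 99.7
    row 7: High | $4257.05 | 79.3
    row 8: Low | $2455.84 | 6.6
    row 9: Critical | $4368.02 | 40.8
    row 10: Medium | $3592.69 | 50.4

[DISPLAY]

┏━━━━━━━━━┏━━━━━━━━━━━━━━━━━━━━━━┓                   
┃ DialogMo┃ DataTable            ┃                   
┠─────────┠──────────────────────┨                   
┃Error han┃Level   │Amount  │Scor┃                   
┃The algor┃────────┼────────┼────┃━━━━━┓             
┃This modu┃Medium  │$216.04 │94.0┃     ┃             
┃The syste┃High    │$4676.73│65.9┃─────┨             
┃The syste┃Low     │$4864.21│89.9┃    0┃             
┃Th┌──────┃Medium  │$1293.00│37.9┃     ┃             
┃Ea│ Delet┃High    │$3783.39│61.4┃     ┃             
┃Er│This c┃Low     │$4261.56│65.7┃     ┃             
┃Th│[OK]  ┃Medium  │$1394.65│99.7┃     ┃             
┃Th└──────┃High    │$4257.05│79.3┃     ┃             
┃         ┃Low     │$2455.84│6.6 ┃━━━━━┛             
┃         ┃Critical│$4368.02│40.8┃                   


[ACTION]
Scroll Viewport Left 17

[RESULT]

   ┏━━━━━━━━━┏━━━━━━━━━━━━━━━━━━━━━━┓                
   ┃ DialogMo┃ DataTable            ┃                
   ┠─────────┠──────────────────────┨                
   ┃Error han┃Level   │Amount  │Scor┃                
   ┃The algor┃────────┼────────┼────┃━━━━━┓          
   ┃This modu┃Medium  │$216.04 │94.0┃     ┃          
   ┃The syste┃High    │$4676.73│65.9┃─────┨          
   ┃The syste┃Low     │$4864.21│89.9┃    0┃          
   ┃Th┌──────┃Medium  │$1293.00│37.9┃     ┃          
   ┃Ea│ Delet┃High    │$3783.39│61.4┃     ┃          
   ┃Er│This c┃Low     │$4261.56│65.7┃     ┃          
   ┃Th│[OK]  ┃Medium  │$1394.65│99.7┃     ┃          
   ┃Th└──────┃High    │$4257.05│79.3┃     ┃          
   ┃         ┃Low     │$2455.84│6.6 ┃━━━━━┛          
   ┃         ┃Critical│$4368.02│40.8┃                


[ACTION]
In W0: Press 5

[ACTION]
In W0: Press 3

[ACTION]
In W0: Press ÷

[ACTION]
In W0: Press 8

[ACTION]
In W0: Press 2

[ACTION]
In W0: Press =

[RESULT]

   ┏━━━━━━━━━┏━━━━━━━━━━━━━━━━━━━━━━┓                
   ┃ DialogMo┃ DataTable            ┃                
   ┠─────────┠──────────────────────┨                
   ┃Error han┃Level   │Amount  │Scor┃                
   ┃The algor┃────────┼────────┼────┃━━━━━┓          
   ┃This modu┃Medium  │$216.04 │94.0┃     ┃          
   ┃The syste┃High    │$4676.73│65.9┃─────┨          
   ┃The syste┃Low     │$4864.21│89.9┃14634┃          
   ┃Th┌──────┃Medium  │$1293.00│37.9┃     ┃          
   ┃Ea│ Delet┃High    │$3783.39│61.4┃     ┃          
   ┃Er│This c┃Low     │$4261.56│65.7┃     ┃          
   ┃Th│[OK]  ┃Medium  │$1394.65│99.7┃     ┃          
   ┃Th└──────┃High    │$4257.05│79.3┃     ┃          
   ┃         ┃Low     │$2455.84│6.6 ┃━━━━━┛          
   ┃         ┃Critical│$4368.02│40.8┃                
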